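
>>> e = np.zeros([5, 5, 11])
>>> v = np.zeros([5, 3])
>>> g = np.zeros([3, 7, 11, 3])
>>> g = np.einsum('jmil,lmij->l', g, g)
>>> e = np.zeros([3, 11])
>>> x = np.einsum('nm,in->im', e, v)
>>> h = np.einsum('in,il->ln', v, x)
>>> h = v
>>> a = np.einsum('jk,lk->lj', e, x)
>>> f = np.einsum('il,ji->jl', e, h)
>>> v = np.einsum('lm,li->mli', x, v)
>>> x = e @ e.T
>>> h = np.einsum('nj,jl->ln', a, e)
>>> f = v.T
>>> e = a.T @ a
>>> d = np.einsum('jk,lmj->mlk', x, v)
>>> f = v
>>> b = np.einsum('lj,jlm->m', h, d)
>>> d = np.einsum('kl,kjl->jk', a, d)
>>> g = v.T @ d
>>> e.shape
(3, 3)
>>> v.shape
(11, 5, 3)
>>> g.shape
(3, 5, 5)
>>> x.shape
(3, 3)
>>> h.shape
(11, 5)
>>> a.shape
(5, 3)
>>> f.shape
(11, 5, 3)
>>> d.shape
(11, 5)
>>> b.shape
(3,)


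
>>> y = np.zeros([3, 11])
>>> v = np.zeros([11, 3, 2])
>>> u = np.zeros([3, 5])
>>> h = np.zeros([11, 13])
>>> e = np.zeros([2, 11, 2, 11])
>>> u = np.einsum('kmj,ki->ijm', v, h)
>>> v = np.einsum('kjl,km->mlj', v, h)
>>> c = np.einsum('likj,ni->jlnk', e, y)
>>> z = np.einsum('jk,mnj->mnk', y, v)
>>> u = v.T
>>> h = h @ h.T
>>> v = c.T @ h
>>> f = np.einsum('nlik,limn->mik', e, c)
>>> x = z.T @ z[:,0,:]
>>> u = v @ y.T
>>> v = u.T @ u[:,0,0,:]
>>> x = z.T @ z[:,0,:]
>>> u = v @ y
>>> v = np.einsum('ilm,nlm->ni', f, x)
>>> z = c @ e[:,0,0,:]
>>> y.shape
(3, 11)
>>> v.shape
(11, 3)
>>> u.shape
(3, 2, 3, 11)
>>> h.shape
(11, 11)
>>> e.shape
(2, 11, 2, 11)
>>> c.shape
(11, 2, 3, 2)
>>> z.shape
(11, 2, 3, 11)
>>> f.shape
(3, 2, 11)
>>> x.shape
(11, 2, 11)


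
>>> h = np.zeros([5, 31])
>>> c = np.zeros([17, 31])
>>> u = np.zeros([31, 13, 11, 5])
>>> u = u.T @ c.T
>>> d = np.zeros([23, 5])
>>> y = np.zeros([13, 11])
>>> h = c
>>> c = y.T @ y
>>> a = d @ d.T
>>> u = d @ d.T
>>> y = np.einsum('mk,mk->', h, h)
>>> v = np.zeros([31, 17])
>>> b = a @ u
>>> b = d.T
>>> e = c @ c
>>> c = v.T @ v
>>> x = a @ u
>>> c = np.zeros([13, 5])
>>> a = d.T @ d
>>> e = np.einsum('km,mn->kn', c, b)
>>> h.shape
(17, 31)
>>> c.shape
(13, 5)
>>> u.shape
(23, 23)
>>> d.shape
(23, 5)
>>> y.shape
()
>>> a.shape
(5, 5)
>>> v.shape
(31, 17)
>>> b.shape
(5, 23)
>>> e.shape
(13, 23)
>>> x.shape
(23, 23)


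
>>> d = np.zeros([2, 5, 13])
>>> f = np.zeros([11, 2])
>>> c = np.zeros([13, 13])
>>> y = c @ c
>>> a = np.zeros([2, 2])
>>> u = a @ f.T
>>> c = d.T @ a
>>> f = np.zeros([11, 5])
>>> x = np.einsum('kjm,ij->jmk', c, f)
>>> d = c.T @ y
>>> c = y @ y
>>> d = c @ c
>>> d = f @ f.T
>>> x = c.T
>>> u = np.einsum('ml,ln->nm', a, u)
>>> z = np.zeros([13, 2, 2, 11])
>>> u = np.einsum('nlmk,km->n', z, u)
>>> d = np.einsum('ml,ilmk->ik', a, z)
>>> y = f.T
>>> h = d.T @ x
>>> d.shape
(13, 11)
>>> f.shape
(11, 5)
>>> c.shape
(13, 13)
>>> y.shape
(5, 11)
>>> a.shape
(2, 2)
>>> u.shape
(13,)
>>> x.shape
(13, 13)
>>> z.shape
(13, 2, 2, 11)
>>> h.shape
(11, 13)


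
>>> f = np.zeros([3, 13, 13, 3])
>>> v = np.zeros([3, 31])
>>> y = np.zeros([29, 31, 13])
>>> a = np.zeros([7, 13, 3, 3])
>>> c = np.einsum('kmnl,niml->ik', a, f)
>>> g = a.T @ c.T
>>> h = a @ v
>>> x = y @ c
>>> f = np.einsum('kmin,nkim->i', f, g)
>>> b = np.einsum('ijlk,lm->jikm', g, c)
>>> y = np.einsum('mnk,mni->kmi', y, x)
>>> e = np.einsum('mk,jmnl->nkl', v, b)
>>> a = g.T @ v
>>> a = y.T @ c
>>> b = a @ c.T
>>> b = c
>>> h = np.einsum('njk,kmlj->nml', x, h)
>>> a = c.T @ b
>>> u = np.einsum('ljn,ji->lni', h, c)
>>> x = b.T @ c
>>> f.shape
(13,)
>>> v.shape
(3, 31)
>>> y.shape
(13, 29, 7)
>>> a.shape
(7, 7)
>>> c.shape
(13, 7)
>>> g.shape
(3, 3, 13, 13)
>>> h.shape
(29, 13, 3)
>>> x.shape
(7, 7)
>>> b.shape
(13, 7)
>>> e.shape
(13, 31, 7)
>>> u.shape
(29, 3, 7)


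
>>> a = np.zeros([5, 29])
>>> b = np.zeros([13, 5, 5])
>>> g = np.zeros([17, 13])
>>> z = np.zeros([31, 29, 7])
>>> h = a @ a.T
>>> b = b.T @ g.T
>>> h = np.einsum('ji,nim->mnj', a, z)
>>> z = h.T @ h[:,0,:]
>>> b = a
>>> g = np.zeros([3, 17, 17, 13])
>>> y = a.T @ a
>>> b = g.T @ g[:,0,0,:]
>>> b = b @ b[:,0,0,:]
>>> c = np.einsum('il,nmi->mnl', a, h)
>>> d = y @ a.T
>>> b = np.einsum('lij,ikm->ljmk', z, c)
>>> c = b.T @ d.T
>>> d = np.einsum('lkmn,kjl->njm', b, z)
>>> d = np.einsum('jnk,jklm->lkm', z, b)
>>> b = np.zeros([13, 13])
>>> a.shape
(5, 29)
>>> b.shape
(13, 13)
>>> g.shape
(3, 17, 17, 13)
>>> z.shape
(5, 31, 5)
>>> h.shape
(7, 31, 5)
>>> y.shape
(29, 29)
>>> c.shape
(7, 29, 5, 29)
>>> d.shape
(29, 5, 7)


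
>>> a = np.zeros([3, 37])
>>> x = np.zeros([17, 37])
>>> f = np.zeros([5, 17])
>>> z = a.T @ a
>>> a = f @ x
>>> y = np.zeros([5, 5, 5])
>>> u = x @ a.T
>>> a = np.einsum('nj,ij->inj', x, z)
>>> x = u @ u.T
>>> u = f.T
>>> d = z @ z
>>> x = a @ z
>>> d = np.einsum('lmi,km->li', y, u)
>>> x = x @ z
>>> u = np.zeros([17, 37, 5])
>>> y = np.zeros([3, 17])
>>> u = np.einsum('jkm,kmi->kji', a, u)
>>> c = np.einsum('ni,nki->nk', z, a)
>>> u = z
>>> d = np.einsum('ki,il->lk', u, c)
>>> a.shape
(37, 17, 37)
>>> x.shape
(37, 17, 37)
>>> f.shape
(5, 17)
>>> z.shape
(37, 37)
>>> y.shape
(3, 17)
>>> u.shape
(37, 37)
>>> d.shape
(17, 37)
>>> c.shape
(37, 17)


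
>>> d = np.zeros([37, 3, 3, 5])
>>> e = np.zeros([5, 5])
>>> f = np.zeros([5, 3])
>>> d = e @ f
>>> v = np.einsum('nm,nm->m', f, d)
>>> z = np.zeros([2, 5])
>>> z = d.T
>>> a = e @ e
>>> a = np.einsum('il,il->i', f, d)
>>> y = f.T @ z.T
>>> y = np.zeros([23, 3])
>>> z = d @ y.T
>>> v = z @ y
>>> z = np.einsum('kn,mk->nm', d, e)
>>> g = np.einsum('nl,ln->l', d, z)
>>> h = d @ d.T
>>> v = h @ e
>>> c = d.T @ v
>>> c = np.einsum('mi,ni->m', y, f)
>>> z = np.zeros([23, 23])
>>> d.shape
(5, 3)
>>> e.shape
(5, 5)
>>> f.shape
(5, 3)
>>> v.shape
(5, 5)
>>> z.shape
(23, 23)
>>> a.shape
(5,)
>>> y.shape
(23, 3)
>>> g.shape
(3,)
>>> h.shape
(5, 5)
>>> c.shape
(23,)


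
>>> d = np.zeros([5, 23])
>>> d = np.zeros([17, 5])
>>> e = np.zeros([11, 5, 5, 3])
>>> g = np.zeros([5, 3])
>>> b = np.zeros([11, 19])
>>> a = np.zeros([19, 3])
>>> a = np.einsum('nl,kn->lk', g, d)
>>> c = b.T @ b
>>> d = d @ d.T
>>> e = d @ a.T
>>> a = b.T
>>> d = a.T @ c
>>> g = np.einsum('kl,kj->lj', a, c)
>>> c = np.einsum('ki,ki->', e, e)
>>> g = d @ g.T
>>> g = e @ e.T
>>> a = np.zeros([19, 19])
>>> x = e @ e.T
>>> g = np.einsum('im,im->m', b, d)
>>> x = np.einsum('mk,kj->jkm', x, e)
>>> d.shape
(11, 19)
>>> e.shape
(17, 3)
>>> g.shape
(19,)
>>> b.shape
(11, 19)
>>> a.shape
(19, 19)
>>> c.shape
()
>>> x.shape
(3, 17, 17)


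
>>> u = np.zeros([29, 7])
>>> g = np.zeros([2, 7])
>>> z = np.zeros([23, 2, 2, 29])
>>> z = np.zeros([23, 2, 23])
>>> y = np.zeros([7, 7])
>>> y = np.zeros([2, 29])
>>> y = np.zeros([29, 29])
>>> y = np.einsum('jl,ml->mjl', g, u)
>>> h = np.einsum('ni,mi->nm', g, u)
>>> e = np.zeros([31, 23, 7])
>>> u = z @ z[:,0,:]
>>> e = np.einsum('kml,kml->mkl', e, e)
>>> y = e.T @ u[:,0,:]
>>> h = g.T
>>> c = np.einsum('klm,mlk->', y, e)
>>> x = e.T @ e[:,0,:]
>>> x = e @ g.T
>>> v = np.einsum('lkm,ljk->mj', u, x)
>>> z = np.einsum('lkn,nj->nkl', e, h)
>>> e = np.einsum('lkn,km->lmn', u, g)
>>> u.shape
(23, 2, 23)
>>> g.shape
(2, 7)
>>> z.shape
(7, 31, 23)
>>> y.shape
(7, 31, 23)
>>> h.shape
(7, 2)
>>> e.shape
(23, 7, 23)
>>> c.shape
()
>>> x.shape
(23, 31, 2)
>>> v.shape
(23, 31)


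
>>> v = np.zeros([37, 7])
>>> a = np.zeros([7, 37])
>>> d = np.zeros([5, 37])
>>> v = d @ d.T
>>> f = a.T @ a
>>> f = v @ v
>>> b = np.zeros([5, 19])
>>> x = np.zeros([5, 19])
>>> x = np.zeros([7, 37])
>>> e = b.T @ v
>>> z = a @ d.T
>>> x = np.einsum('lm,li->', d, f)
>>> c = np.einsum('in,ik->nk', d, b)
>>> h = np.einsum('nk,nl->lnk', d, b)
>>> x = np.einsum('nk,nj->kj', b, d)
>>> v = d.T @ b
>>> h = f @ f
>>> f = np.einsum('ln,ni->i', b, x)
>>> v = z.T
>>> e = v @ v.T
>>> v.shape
(5, 7)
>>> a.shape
(7, 37)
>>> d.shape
(5, 37)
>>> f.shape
(37,)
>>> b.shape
(5, 19)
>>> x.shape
(19, 37)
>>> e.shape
(5, 5)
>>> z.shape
(7, 5)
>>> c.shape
(37, 19)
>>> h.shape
(5, 5)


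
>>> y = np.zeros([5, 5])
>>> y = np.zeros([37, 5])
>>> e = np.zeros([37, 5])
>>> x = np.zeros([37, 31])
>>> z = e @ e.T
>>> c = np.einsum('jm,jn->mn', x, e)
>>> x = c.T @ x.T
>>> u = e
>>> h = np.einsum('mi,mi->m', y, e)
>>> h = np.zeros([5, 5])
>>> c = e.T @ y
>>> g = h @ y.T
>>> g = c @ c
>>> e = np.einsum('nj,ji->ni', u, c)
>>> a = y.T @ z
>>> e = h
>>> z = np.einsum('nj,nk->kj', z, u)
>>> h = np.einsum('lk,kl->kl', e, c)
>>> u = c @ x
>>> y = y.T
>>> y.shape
(5, 37)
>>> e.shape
(5, 5)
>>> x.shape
(5, 37)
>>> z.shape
(5, 37)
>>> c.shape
(5, 5)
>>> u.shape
(5, 37)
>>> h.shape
(5, 5)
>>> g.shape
(5, 5)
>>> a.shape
(5, 37)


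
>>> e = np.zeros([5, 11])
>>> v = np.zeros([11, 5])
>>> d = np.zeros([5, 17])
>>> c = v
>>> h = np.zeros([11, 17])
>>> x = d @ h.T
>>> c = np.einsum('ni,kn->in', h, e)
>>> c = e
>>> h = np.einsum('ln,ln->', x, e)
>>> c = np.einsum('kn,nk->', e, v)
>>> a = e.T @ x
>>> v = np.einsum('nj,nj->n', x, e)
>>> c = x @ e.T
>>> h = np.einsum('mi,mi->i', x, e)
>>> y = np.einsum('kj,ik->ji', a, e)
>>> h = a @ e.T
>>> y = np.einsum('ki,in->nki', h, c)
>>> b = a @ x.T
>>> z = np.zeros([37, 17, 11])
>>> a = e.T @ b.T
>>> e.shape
(5, 11)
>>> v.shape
(5,)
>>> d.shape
(5, 17)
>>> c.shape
(5, 5)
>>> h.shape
(11, 5)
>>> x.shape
(5, 11)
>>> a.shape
(11, 11)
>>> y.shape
(5, 11, 5)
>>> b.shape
(11, 5)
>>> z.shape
(37, 17, 11)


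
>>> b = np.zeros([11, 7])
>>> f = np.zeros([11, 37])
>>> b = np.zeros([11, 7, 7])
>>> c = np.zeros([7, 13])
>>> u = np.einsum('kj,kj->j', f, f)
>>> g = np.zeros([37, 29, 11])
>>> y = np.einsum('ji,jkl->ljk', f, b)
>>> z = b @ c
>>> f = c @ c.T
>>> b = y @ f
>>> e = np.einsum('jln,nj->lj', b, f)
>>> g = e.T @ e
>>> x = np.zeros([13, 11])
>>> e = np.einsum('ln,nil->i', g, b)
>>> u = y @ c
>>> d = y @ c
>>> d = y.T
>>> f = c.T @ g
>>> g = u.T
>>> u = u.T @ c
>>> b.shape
(7, 11, 7)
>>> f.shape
(13, 7)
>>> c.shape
(7, 13)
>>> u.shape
(13, 11, 13)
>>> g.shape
(13, 11, 7)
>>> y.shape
(7, 11, 7)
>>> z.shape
(11, 7, 13)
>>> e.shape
(11,)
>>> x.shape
(13, 11)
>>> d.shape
(7, 11, 7)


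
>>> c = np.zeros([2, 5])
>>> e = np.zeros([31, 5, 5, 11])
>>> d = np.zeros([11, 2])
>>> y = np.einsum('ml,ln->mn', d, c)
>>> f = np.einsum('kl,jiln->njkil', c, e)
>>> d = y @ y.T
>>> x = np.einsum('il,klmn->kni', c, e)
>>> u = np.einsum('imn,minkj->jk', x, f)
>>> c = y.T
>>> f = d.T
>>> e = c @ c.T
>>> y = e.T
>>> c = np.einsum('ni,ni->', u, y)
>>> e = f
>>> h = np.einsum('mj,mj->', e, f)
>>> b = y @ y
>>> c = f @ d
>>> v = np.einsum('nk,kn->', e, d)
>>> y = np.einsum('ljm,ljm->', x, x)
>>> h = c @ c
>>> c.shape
(11, 11)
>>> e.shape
(11, 11)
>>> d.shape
(11, 11)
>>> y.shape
()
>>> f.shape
(11, 11)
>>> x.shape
(31, 11, 2)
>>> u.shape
(5, 5)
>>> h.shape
(11, 11)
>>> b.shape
(5, 5)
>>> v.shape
()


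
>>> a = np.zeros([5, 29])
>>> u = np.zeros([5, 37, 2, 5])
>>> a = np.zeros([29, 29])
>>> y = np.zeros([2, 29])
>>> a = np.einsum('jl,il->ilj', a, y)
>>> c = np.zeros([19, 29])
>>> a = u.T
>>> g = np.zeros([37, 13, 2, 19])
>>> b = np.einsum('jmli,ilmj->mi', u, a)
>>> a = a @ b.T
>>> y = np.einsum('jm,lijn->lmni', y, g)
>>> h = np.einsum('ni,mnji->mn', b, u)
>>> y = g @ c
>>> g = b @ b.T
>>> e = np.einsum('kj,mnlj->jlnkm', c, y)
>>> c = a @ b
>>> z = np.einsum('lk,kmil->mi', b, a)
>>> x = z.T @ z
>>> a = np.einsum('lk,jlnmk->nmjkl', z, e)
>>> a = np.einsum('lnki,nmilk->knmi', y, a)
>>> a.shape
(2, 13, 19, 29)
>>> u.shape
(5, 37, 2, 5)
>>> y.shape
(37, 13, 2, 29)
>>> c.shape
(5, 2, 37, 5)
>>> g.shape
(37, 37)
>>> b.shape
(37, 5)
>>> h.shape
(5, 37)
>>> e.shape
(29, 2, 13, 19, 37)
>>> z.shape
(2, 37)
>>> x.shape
(37, 37)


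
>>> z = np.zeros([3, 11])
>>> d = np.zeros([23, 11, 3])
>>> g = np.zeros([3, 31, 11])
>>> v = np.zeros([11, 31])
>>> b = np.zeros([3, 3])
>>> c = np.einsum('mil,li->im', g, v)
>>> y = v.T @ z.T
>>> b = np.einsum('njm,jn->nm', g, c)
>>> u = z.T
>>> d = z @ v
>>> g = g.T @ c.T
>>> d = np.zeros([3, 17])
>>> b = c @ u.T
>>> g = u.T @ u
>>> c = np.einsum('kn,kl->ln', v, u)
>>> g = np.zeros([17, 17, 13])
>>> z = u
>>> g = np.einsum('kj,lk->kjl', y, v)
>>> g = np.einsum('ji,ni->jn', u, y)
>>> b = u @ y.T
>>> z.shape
(11, 3)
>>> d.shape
(3, 17)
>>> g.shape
(11, 31)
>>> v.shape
(11, 31)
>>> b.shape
(11, 31)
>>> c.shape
(3, 31)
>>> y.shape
(31, 3)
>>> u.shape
(11, 3)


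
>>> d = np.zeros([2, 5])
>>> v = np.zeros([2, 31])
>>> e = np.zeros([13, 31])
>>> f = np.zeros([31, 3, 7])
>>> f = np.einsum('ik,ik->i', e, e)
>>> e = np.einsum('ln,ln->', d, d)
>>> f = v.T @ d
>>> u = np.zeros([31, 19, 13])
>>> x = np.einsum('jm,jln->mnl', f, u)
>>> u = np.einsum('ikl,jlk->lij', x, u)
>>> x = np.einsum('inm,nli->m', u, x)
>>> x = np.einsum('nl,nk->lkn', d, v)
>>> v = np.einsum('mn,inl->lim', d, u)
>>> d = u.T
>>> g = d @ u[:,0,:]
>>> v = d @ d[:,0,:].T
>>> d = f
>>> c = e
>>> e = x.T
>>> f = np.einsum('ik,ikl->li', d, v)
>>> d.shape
(31, 5)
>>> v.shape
(31, 5, 31)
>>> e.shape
(2, 31, 5)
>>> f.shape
(31, 31)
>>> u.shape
(19, 5, 31)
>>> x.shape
(5, 31, 2)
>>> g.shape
(31, 5, 31)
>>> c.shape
()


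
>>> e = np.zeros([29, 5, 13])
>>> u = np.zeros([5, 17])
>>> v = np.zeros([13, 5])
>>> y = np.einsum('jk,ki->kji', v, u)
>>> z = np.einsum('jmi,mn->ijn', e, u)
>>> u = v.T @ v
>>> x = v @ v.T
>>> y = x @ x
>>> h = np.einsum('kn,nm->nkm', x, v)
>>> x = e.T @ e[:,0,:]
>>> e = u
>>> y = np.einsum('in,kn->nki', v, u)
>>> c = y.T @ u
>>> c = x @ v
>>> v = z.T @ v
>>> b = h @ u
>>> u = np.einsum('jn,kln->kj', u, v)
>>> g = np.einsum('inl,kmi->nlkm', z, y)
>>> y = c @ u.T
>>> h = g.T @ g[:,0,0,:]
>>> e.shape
(5, 5)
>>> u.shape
(17, 5)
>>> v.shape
(17, 29, 5)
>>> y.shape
(13, 5, 17)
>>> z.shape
(13, 29, 17)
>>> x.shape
(13, 5, 13)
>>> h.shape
(5, 5, 17, 5)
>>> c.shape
(13, 5, 5)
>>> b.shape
(13, 13, 5)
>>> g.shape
(29, 17, 5, 5)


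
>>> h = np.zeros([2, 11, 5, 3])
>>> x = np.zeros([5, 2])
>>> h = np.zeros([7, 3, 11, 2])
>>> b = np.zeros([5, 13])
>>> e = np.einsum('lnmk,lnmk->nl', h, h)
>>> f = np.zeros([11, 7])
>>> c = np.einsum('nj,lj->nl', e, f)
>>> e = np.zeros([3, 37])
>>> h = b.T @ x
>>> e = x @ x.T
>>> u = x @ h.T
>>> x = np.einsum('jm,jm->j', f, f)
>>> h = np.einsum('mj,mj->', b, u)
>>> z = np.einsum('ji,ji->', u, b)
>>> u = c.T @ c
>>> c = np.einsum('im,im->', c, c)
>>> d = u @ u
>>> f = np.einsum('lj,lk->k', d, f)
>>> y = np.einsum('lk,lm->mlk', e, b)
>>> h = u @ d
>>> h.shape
(11, 11)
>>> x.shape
(11,)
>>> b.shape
(5, 13)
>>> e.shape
(5, 5)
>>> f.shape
(7,)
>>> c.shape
()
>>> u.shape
(11, 11)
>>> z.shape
()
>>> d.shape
(11, 11)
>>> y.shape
(13, 5, 5)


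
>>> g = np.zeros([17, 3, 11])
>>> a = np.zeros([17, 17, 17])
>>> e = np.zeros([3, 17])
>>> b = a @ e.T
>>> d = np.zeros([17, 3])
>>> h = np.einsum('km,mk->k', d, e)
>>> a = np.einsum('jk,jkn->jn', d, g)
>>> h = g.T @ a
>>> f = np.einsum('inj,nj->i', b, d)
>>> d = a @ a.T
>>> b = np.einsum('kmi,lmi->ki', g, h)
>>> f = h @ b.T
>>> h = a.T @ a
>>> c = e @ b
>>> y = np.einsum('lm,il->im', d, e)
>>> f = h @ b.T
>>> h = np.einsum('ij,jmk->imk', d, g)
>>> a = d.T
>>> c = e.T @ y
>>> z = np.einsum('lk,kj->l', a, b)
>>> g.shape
(17, 3, 11)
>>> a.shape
(17, 17)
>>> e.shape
(3, 17)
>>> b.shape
(17, 11)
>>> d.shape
(17, 17)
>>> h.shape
(17, 3, 11)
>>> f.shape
(11, 17)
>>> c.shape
(17, 17)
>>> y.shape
(3, 17)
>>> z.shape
(17,)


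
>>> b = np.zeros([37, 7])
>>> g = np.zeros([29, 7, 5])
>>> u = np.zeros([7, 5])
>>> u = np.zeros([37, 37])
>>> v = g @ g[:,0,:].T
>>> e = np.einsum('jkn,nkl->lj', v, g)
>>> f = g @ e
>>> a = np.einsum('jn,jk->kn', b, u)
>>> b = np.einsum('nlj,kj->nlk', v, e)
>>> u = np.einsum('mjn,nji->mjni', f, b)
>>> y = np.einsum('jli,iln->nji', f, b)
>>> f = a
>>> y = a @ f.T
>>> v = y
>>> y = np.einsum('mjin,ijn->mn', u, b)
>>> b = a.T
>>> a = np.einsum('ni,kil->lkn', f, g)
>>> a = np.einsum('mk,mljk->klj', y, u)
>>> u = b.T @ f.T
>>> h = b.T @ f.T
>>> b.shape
(7, 37)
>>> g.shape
(29, 7, 5)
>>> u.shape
(37, 37)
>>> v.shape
(37, 37)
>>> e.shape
(5, 29)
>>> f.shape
(37, 7)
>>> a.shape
(5, 7, 29)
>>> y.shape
(29, 5)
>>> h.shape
(37, 37)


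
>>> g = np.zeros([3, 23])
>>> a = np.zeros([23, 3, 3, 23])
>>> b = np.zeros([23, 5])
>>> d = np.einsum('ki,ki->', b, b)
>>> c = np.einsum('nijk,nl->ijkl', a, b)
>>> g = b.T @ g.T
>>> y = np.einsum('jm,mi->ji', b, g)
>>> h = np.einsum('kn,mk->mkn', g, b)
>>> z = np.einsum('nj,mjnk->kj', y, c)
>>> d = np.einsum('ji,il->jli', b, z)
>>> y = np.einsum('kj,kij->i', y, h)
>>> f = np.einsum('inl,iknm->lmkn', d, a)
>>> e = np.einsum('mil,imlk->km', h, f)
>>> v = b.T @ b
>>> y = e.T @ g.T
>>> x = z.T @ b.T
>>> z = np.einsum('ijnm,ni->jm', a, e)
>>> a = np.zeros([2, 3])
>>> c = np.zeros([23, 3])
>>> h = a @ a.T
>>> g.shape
(5, 3)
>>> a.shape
(2, 3)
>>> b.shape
(23, 5)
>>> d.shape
(23, 3, 5)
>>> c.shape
(23, 3)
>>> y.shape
(23, 5)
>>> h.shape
(2, 2)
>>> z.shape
(3, 23)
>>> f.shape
(5, 23, 3, 3)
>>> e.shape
(3, 23)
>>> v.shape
(5, 5)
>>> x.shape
(3, 23)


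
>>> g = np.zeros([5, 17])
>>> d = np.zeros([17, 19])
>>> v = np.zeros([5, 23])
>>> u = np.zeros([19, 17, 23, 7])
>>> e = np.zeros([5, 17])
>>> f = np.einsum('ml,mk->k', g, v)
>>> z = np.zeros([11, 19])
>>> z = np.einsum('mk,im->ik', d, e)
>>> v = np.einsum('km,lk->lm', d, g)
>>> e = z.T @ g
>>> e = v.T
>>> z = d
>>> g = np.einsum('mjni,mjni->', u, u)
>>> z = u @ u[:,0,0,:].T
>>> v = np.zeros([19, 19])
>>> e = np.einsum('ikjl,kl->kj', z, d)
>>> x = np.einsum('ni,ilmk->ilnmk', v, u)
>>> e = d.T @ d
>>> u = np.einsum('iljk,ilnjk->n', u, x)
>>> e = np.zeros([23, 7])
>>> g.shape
()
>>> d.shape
(17, 19)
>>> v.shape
(19, 19)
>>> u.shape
(19,)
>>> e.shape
(23, 7)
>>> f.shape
(23,)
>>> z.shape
(19, 17, 23, 19)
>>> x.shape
(19, 17, 19, 23, 7)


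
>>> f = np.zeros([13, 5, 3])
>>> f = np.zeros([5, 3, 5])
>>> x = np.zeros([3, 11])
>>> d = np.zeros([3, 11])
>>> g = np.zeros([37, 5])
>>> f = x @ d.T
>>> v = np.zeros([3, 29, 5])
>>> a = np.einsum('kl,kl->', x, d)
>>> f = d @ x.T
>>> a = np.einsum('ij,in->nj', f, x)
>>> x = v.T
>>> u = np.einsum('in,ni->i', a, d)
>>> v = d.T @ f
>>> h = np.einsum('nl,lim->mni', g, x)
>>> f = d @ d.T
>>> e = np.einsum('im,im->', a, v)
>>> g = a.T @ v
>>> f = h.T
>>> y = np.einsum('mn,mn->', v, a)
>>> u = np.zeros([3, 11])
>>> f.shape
(29, 37, 3)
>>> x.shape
(5, 29, 3)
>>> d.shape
(3, 11)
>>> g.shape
(3, 3)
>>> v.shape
(11, 3)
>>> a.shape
(11, 3)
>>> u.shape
(3, 11)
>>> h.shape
(3, 37, 29)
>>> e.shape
()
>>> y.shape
()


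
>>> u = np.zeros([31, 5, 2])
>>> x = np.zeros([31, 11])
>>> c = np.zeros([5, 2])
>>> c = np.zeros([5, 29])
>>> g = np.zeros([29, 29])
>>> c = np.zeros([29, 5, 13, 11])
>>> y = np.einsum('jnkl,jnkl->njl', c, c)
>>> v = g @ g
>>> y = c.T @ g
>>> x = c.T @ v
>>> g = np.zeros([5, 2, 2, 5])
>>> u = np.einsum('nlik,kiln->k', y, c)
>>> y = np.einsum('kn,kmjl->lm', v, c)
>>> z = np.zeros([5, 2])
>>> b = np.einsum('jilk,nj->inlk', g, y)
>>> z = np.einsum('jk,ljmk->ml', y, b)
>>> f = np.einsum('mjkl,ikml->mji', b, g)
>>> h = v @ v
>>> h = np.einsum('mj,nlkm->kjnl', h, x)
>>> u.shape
(29,)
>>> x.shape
(11, 13, 5, 29)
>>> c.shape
(29, 5, 13, 11)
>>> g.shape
(5, 2, 2, 5)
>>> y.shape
(11, 5)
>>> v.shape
(29, 29)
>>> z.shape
(2, 2)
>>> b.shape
(2, 11, 2, 5)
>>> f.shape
(2, 11, 5)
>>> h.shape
(5, 29, 11, 13)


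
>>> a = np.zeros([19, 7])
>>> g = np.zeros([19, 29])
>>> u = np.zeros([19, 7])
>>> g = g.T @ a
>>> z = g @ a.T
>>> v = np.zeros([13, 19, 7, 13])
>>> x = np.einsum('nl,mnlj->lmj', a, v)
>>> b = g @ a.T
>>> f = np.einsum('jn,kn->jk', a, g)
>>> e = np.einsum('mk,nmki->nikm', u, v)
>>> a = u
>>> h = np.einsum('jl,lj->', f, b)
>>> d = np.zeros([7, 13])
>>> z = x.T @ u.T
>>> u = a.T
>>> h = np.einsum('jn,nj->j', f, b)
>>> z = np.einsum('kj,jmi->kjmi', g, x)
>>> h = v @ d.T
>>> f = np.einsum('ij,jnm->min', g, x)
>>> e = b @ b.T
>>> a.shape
(19, 7)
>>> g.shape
(29, 7)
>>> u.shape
(7, 19)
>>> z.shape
(29, 7, 13, 13)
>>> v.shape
(13, 19, 7, 13)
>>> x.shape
(7, 13, 13)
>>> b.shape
(29, 19)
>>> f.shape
(13, 29, 13)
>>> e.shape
(29, 29)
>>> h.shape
(13, 19, 7, 7)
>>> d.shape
(7, 13)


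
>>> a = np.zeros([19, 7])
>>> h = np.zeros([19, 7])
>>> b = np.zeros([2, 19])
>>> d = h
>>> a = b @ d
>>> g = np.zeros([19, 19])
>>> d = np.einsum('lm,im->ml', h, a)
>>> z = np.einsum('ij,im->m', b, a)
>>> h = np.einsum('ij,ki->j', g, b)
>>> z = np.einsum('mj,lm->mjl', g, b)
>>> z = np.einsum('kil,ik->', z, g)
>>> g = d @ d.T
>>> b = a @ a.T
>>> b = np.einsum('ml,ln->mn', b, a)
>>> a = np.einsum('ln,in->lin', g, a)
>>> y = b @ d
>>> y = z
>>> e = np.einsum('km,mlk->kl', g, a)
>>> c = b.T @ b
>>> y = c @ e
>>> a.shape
(7, 2, 7)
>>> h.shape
(19,)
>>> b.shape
(2, 7)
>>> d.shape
(7, 19)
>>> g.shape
(7, 7)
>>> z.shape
()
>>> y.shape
(7, 2)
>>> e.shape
(7, 2)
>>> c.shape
(7, 7)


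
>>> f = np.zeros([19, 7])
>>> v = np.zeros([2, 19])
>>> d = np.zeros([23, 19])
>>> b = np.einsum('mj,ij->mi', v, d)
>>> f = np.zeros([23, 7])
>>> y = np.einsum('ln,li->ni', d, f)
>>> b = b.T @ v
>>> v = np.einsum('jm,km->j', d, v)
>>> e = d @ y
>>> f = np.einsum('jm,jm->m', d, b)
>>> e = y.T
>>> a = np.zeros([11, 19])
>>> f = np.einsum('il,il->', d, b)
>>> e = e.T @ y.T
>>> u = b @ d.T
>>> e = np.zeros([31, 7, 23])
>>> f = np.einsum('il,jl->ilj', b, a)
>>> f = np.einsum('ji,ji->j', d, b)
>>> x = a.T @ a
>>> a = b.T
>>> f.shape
(23,)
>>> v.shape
(23,)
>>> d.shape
(23, 19)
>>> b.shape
(23, 19)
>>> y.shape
(19, 7)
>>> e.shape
(31, 7, 23)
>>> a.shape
(19, 23)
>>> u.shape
(23, 23)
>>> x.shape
(19, 19)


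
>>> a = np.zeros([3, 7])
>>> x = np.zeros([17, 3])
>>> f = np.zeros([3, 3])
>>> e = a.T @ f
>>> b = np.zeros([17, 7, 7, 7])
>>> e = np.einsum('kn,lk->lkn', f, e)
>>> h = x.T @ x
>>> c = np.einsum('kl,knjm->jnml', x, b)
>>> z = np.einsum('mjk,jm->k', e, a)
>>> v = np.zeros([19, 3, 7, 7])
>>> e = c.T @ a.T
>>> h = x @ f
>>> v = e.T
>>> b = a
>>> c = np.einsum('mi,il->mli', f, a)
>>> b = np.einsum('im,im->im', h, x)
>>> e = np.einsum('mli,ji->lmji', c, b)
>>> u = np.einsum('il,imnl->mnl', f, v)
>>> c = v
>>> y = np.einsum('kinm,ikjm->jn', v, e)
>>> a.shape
(3, 7)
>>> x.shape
(17, 3)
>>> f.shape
(3, 3)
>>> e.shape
(7, 3, 17, 3)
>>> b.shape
(17, 3)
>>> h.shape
(17, 3)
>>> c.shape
(3, 7, 7, 3)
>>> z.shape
(3,)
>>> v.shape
(3, 7, 7, 3)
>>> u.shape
(7, 7, 3)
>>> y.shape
(17, 7)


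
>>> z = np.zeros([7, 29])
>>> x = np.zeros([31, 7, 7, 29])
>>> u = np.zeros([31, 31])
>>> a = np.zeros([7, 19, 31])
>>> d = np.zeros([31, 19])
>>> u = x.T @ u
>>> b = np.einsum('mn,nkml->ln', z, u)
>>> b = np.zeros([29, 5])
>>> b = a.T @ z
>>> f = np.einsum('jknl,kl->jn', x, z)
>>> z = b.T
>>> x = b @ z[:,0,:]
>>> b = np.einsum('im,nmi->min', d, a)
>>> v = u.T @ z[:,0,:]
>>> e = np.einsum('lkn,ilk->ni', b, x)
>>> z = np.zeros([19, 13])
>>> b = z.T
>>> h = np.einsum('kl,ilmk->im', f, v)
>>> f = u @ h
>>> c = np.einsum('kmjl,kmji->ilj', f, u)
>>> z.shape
(19, 13)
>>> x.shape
(31, 19, 31)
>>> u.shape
(29, 7, 7, 31)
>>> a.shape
(7, 19, 31)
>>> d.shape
(31, 19)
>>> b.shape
(13, 19)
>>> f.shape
(29, 7, 7, 7)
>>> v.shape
(31, 7, 7, 31)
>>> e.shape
(7, 31)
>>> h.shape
(31, 7)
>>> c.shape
(31, 7, 7)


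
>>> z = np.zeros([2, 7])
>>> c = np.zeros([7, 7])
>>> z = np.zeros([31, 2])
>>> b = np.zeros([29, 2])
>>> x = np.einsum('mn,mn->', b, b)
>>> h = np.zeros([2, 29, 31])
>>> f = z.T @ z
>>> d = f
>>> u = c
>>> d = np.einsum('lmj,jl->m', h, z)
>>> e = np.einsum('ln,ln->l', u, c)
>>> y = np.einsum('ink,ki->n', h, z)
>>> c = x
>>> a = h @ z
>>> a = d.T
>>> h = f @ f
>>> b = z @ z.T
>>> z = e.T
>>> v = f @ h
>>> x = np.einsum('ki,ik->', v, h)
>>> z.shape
(7,)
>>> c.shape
()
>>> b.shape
(31, 31)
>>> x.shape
()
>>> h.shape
(2, 2)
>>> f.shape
(2, 2)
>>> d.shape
(29,)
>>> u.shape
(7, 7)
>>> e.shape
(7,)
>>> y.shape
(29,)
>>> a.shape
(29,)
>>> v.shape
(2, 2)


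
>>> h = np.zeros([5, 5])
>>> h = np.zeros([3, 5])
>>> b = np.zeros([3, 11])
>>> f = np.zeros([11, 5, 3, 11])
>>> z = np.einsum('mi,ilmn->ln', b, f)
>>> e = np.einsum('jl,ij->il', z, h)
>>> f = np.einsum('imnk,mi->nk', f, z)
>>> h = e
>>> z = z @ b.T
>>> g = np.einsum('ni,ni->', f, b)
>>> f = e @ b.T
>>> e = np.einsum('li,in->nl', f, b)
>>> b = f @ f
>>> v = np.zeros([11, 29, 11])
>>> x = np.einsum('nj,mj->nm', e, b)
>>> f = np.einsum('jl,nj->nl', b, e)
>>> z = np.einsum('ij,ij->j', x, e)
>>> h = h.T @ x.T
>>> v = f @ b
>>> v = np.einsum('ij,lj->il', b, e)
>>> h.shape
(11, 11)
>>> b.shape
(3, 3)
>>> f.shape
(11, 3)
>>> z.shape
(3,)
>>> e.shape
(11, 3)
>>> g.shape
()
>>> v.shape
(3, 11)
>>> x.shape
(11, 3)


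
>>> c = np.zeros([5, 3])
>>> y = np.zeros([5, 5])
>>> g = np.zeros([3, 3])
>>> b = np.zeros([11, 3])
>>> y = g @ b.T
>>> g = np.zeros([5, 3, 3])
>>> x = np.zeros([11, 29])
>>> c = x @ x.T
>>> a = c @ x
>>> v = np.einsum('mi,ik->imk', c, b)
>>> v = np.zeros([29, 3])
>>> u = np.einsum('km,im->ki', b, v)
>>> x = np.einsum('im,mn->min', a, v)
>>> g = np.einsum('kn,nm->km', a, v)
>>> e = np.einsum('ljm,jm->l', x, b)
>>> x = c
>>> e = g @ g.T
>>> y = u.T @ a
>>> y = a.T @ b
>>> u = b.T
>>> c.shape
(11, 11)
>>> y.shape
(29, 3)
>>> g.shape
(11, 3)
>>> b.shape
(11, 3)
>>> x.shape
(11, 11)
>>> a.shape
(11, 29)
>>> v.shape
(29, 3)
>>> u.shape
(3, 11)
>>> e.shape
(11, 11)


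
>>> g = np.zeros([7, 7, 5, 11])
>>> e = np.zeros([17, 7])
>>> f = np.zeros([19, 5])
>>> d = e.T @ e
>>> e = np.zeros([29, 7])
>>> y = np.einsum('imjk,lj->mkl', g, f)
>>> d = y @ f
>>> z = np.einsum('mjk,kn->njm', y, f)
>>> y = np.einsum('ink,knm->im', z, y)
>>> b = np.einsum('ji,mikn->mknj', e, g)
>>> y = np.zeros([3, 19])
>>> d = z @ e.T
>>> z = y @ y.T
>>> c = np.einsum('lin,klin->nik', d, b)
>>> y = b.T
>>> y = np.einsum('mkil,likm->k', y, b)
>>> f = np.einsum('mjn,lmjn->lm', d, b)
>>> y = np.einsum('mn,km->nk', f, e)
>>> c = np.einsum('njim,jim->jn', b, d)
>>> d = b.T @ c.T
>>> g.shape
(7, 7, 5, 11)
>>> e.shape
(29, 7)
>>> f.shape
(7, 5)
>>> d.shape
(29, 11, 5, 5)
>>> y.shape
(5, 29)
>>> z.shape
(3, 3)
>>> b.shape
(7, 5, 11, 29)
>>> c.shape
(5, 7)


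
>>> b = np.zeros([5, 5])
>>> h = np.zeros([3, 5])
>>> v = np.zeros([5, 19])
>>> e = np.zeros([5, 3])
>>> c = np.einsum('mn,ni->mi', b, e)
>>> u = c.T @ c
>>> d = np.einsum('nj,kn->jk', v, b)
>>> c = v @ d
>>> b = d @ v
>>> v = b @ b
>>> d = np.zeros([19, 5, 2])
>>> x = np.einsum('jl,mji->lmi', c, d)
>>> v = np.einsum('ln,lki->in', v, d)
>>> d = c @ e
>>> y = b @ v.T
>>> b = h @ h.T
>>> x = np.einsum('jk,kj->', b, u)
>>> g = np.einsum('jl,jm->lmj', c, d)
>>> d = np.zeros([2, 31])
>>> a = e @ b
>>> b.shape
(3, 3)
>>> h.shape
(3, 5)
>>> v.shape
(2, 19)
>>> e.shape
(5, 3)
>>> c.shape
(5, 5)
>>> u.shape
(3, 3)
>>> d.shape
(2, 31)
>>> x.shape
()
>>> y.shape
(19, 2)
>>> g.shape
(5, 3, 5)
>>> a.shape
(5, 3)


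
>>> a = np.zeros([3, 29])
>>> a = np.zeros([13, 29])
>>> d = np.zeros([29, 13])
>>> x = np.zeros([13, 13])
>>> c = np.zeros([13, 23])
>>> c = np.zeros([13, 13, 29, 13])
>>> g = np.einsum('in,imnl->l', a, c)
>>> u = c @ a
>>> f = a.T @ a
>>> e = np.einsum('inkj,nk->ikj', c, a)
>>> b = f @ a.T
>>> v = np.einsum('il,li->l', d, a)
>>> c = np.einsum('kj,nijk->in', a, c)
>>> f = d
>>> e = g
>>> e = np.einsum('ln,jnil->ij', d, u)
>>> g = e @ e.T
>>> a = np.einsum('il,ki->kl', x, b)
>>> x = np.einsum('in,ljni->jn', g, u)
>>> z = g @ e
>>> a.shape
(29, 13)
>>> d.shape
(29, 13)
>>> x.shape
(13, 29)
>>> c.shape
(13, 13)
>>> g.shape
(29, 29)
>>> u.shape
(13, 13, 29, 29)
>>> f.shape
(29, 13)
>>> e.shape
(29, 13)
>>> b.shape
(29, 13)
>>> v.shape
(13,)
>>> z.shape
(29, 13)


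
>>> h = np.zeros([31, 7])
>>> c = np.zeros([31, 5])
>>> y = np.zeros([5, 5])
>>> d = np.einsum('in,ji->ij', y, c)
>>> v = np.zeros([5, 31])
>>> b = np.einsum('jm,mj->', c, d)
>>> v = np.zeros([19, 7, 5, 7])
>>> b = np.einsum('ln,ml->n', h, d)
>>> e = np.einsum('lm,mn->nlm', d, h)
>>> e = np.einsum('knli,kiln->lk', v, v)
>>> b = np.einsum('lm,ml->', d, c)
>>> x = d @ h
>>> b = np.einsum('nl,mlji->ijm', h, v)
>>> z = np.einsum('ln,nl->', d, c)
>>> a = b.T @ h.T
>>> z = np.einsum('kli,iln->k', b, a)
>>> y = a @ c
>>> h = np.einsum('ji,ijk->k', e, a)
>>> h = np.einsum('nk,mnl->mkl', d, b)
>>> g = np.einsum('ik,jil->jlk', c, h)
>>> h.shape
(7, 31, 19)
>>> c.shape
(31, 5)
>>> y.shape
(19, 5, 5)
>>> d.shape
(5, 31)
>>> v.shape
(19, 7, 5, 7)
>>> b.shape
(7, 5, 19)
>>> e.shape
(5, 19)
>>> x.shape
(5, 7)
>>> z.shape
(7,)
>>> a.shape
(19, 5, 31)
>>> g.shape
(7, 19, 5)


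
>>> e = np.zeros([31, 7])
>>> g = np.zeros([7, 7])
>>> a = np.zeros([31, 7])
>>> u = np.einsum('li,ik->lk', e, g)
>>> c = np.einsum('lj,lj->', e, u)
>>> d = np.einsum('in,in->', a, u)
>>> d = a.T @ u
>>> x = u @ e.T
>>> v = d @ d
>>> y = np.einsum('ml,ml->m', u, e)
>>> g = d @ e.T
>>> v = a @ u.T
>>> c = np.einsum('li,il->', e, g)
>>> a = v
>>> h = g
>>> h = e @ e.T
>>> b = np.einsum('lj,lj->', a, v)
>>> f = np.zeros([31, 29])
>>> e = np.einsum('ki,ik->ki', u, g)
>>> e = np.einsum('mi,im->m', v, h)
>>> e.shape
(31,)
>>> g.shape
(7, 31)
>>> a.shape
(31, 31)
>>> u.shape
(31, 7)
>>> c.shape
()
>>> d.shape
(7, 7)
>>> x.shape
(31, 31)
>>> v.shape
(31, 31)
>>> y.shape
(31,)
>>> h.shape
(31, 31)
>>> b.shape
()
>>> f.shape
(31, 29)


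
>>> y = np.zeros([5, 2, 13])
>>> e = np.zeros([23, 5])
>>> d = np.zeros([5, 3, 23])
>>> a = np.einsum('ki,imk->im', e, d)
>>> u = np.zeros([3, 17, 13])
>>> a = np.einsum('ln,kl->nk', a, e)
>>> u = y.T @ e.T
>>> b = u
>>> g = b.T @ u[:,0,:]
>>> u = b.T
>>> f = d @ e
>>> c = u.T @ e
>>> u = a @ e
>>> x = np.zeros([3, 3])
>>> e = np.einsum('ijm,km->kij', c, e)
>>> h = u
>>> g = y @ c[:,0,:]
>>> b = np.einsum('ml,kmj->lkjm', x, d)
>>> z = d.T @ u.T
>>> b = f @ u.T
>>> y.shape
(5, 2, 13)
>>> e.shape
(23, 13, 2)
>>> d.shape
(5, 3, 23)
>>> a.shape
(3, 23)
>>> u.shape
(3, 5)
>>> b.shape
(5, 3, 3)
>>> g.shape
(5, 2, 5)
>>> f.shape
(5, 3, 5)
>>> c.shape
(13, 2, 5)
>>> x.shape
(3, 3)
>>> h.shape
(3, 5)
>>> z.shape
(23, 3, 3)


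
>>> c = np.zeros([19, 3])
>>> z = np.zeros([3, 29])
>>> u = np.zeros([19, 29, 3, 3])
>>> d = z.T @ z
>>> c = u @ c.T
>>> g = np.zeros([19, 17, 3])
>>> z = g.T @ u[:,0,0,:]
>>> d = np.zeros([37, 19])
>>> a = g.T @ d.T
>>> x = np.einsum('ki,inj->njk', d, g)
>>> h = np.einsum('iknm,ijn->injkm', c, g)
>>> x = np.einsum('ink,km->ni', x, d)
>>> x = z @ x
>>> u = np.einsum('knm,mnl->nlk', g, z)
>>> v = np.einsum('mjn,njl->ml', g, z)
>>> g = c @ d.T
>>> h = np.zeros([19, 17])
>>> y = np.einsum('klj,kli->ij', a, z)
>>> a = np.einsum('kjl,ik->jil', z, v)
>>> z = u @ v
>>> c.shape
(19, 29, 3, 19)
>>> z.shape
(17, 3, 3)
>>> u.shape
(17, 3, 19)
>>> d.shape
(37, 19)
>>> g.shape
(19, 29, 3, 37)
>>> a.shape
(17, 19, 3)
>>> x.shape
(3, 17, 17)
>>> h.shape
(19, 17)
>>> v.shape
(19, 3)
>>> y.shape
(3, 37)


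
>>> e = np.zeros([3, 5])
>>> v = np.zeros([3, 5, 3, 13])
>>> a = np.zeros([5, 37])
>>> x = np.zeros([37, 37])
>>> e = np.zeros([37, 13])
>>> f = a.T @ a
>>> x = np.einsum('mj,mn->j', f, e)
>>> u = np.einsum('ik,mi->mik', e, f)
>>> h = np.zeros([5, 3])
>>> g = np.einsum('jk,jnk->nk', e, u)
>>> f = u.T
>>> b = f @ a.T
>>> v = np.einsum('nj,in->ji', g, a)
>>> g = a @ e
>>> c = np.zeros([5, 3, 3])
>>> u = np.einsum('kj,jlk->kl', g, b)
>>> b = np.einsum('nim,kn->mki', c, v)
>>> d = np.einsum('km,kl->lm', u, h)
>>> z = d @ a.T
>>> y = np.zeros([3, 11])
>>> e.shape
(37, 13)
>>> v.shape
(13, 5)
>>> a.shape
(5, 37)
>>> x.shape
(37,)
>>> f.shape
(13, 37, 37)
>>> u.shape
(5, 37)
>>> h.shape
(5, 3)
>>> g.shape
(5, 13)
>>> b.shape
(3, 13, 3)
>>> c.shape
(5, 3, 3)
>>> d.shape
(3, 37)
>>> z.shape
(3, 5)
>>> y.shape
(3, 11)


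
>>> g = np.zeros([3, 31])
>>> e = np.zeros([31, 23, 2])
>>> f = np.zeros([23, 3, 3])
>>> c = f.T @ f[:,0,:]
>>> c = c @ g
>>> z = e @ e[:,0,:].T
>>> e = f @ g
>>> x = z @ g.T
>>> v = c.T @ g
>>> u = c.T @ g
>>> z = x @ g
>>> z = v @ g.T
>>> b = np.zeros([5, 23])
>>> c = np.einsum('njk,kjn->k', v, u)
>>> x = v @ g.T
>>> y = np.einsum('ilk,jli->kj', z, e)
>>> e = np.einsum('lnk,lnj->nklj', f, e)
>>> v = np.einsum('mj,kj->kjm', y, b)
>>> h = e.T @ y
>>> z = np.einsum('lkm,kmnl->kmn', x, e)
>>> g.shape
(3, 31)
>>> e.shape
(3, 3, 23, 31)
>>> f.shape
(23, 3, 3)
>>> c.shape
(31,)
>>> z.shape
(3, 3, 23)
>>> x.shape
(31, 3, 3)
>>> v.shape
(5, 23, 3)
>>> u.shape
(31, 3, 31)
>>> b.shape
(5, 23)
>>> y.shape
(3, 23)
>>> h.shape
(31, 23, 3, 23)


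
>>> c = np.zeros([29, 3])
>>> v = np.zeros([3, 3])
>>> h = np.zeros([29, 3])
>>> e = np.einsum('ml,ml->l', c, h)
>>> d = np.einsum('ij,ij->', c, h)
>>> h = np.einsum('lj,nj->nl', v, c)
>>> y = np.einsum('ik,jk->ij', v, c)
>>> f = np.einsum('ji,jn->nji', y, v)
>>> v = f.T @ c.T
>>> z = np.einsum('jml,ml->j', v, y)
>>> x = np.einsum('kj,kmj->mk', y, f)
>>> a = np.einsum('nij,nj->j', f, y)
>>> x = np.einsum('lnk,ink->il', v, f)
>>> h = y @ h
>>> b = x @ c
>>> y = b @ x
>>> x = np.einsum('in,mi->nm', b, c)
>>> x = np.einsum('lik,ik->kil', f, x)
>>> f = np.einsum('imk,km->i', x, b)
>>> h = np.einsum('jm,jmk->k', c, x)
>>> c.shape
(29, 3)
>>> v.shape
(29, 3, 29)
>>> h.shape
(3,)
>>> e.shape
(3,)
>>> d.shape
()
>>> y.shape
(3, 29)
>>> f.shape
(29,)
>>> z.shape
(29,)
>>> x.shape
(29, 3, 3)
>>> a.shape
(29,)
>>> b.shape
(3, 3)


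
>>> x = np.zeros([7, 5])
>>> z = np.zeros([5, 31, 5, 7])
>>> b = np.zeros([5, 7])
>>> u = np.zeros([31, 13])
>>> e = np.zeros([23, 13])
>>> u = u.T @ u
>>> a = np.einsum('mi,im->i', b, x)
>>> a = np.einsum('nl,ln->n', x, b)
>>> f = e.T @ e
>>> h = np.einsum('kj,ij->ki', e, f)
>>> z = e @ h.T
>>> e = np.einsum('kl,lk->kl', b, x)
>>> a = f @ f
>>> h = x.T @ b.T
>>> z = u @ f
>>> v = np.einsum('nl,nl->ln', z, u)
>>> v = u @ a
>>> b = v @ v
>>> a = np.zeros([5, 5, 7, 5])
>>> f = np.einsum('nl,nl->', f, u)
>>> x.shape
(7, 5)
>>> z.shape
(13, 13)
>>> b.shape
(13, 13)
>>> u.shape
(13, 13)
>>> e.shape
(5, 7)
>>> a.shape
(5, 5, 7, 5)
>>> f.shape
()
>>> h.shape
(5, 5)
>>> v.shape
(13, 13)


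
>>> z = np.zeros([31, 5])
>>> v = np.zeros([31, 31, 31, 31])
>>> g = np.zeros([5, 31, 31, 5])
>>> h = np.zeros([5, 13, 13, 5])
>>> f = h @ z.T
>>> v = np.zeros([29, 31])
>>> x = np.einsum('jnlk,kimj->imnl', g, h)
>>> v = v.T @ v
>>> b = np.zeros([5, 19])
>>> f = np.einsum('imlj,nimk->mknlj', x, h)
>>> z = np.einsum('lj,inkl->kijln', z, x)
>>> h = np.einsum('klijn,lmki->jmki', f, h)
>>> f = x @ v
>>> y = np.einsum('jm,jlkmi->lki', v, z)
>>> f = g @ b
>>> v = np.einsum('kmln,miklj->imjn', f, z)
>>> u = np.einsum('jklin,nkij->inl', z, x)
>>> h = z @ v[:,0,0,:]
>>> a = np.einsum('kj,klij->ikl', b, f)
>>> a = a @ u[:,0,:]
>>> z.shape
(31, 13, 5, 31, 13)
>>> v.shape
(13, 31, 13, 19)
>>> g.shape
(5, 31, 31, 5)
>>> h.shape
(31, 13, 5, 31, 19)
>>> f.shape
(5, 31, 31, 19)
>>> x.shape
(13, 13, 31, 31)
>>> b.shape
(5, 19)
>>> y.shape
(13, 5, 13)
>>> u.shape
(31, 13, 5)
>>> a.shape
(31, 5, 5)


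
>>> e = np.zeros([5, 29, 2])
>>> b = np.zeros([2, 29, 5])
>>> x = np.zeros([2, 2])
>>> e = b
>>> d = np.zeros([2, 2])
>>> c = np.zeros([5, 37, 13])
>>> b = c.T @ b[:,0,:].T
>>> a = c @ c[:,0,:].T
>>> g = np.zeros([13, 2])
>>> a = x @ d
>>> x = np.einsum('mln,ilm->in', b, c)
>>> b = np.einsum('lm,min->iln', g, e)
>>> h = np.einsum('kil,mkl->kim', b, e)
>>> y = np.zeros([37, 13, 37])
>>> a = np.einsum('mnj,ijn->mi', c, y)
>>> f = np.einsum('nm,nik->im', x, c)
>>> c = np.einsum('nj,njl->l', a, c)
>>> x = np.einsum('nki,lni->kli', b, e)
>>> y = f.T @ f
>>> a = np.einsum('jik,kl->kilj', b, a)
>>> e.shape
(2, 29, 5)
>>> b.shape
(29, 13, 5)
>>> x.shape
(13, 2, 5)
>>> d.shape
(2, 2)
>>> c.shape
(13,)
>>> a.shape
(5, 13, 37, 29)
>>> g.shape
(13, 2)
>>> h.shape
(29, 13, 2)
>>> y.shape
(2, 2)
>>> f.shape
(37, 2)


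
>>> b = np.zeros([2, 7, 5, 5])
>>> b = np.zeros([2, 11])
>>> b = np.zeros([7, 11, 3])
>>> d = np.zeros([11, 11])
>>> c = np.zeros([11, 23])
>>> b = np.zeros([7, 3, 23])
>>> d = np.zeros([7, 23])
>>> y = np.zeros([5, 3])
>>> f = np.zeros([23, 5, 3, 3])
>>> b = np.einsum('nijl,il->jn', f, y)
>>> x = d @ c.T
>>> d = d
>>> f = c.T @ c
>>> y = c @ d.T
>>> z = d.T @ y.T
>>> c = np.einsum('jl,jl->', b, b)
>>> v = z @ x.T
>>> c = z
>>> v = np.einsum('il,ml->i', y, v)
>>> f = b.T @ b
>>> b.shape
(3, 23)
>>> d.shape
(7, 23)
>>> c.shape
(23, 11)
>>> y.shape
(11, 7)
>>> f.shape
(23, 23)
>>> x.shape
(7, 11)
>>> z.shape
(23, 11)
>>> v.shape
(11,)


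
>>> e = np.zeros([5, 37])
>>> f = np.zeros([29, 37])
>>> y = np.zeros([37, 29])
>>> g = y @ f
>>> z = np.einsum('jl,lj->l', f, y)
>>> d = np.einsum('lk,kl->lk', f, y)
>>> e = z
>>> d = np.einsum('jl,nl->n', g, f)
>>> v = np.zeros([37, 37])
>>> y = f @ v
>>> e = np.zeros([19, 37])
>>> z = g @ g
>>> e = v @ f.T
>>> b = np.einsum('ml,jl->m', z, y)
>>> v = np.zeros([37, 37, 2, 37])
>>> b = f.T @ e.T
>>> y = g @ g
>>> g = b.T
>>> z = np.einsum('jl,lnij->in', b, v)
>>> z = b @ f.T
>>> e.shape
(37, 29)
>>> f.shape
(29, 37)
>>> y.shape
(37, 37)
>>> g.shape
(37, 37)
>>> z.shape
(37, 29)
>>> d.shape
(29,)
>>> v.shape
(37, 37, 2, 37)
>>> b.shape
(37, 37)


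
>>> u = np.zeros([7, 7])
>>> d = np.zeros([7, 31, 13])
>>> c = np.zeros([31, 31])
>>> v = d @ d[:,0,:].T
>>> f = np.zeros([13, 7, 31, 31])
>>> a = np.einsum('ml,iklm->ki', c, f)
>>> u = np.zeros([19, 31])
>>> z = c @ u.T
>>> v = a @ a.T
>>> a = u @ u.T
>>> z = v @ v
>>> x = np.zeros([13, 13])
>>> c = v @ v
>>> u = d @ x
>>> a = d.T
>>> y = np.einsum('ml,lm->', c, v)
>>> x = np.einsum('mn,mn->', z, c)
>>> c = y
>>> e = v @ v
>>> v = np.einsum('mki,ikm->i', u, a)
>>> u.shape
(7, 31, 13)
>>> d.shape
(7, 31, 13)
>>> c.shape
()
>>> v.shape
(13,)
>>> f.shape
(13, 7, 31, 31)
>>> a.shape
(13, 31, 7)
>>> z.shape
(7, 7)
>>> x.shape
()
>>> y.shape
()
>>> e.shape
(7, 7)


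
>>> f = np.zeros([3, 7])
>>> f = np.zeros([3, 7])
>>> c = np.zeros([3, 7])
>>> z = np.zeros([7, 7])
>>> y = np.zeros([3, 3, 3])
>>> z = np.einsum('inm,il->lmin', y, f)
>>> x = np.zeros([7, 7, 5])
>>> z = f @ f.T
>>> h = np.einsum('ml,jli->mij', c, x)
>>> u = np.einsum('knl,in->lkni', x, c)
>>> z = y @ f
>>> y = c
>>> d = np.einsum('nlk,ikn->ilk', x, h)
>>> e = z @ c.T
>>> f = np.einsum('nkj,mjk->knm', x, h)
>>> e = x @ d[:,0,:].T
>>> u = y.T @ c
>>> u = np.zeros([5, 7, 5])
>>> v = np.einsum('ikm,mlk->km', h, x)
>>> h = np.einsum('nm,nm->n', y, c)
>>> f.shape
(7, 7, 3)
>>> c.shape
(3, 7)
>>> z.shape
(3, 3, 7)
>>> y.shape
(3, 7)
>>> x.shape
(7, 7, 5)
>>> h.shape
(3,)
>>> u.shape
(5, 7, 5)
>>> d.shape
(3, 7, 5)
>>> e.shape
(7, 7, 3)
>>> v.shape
(5, 7)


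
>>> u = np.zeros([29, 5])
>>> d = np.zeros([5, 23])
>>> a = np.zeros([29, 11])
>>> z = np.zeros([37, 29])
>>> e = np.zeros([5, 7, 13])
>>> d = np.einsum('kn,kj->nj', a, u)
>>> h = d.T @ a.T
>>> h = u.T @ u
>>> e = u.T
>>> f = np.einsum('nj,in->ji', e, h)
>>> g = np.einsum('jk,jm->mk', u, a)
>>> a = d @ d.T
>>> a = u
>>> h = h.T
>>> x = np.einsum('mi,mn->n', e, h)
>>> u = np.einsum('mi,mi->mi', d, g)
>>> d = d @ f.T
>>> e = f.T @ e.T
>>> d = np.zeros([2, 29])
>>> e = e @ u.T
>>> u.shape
(11, 5)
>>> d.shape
(2, 29)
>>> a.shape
(29, 5)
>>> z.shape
(37, 29)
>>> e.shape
(5, 11)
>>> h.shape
(5, 5)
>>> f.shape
(29, 5)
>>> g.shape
(11, 5)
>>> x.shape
(5,)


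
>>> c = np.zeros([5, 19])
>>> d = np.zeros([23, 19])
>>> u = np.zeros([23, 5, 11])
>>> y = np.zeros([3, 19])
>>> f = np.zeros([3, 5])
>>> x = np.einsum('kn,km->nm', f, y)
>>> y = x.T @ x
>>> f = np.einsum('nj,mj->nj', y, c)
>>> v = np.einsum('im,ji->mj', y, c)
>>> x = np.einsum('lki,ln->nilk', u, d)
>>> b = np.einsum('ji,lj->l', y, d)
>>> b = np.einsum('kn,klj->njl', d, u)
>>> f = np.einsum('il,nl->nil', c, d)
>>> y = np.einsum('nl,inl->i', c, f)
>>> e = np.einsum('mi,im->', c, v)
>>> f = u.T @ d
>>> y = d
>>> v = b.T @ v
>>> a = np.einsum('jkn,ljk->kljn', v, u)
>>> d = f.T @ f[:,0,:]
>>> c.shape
(5, 19)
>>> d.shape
(19, 5, 19)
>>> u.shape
(23, 5, 11)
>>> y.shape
(23, 19)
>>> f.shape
(11, 5, 19)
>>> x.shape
(19, 11, 23, 5)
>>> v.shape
(5, 11, 5)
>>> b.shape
(19, 11, 5)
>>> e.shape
()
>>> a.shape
(11, 23, 5, 5)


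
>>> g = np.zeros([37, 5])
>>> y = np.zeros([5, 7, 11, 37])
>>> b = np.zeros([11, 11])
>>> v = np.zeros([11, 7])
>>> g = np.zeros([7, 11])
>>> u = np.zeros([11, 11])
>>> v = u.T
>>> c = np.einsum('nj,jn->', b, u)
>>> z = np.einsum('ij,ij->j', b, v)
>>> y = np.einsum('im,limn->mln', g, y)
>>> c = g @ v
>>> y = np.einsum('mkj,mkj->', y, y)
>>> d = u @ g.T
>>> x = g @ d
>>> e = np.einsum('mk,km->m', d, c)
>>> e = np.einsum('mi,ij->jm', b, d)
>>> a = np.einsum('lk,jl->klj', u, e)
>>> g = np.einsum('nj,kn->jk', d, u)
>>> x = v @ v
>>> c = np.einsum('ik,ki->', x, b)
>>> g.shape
(7, 11)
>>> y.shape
()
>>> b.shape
(11, 11)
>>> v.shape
(11, 11)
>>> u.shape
(11, 11)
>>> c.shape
()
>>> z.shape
(11,)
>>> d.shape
(11, 7)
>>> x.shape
(11, 11)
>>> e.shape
(7, 11)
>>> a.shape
(11, 11, 7)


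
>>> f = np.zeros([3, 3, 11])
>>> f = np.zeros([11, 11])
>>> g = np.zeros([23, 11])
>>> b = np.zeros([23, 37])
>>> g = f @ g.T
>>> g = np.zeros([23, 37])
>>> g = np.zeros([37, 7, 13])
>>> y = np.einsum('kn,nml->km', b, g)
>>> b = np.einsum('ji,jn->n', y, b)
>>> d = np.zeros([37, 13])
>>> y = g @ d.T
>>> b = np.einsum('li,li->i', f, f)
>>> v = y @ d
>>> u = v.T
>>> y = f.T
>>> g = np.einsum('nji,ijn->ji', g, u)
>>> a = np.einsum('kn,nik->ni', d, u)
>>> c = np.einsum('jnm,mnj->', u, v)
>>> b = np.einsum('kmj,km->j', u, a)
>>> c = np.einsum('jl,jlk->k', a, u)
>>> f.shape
(11, 11)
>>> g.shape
(7, 13)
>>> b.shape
(37,)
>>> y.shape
(11, 11)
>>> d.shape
(37, 13)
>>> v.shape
(37, 7, 13)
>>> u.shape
(13, 7, 37)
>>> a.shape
(13, 7)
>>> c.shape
(37,)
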